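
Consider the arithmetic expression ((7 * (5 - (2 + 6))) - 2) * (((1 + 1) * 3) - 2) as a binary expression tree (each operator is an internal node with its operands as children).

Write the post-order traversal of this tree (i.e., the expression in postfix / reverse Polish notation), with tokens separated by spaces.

7 5 2 6 + - * 2 - 1 1 + 3 * 2 - *

Post-order on an expression tree gives postfix notation: for each operator, emit left operand, right operand, then the operator.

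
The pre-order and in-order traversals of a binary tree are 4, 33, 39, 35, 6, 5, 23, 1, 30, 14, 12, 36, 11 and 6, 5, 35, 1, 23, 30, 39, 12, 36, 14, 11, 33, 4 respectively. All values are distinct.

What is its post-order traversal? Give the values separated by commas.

5, 6, 1, 30, 23, 35, 36, 12, 11, 14, 39, 33, 4

The first element of pre-order is the root; it splits in-order into left and right subtrees.
Root 4: left subtree has 12 nodes {6, 5, 35, 1, 23, 30, 39, 12, 36, 14, 11, 33}, right has 0 { }.
  Root 33: left subtree has 11 nodes {6, 5, 35, 1, 23, 30, 39, 12, 36, 14, 11}, right has 0 { }.
    Root 39: left subtree has 6 nodes {6, 5, 35, 1, 23, 30}, right has 4 {12, 36, 14, 11}.
      Root 35: left subtree has 2 nodes {6, 5}, right has 3 {1, 23, 30}.
        Root 6: left subtree has 0 nodes { }, right has 1 {5}.
        Root 23: left subtree has 1 node {1}, right has 1 {30}.
      Root 14: left subtree has 2 nodes {12, 36}, right has 1 {11}.
        Root 12: left subtree has 0 nodes { }, right has 1 {36}.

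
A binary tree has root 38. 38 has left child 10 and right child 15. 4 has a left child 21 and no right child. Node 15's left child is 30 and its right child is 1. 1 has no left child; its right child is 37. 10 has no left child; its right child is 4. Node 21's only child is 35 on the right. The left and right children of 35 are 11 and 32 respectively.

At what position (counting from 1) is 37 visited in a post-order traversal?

8

Post-order visits the left subtree, then the right subtree, then the node.
At 38: go left to 10.
  At 10: no left child.
  At 10: go right to 4.
    At 4: go left to 21.
      At 21: no left child.
      At 21: go right to 35.
        At 35: go left to 11.
          11 is a leaf — visit 11.
        At 35: go right to 32.
          32 is a leaf — visit 32.
        Visit 35.
      Visit 21.
    At 4: no right child.
    Visit 4.
  Visit 10.
At 38: go right to 15.
  At 15: go left to 30.
    30 is a leaf — visit 30.
  At 15: go right to 1.
    At 1: no left child.
    At 1: go right to 37.
      37 is a leaf — visit 37.
    Visit 1.
  Visit 15.
Visit 38.
Full post-order sequence: 11, 32, 35, 21, 4, 10, 30, 37, 1, 15, 38.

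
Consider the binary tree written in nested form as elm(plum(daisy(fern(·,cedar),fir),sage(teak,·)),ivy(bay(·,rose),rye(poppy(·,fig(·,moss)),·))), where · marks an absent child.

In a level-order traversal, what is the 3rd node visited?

Level-order visits nodes level by level from the root, left to right within each level.
Level 0: elm
Level 1: plum, ivy
Level 2: daisy, sage, bay, rye
Level 3: fern, fir, teak, rose, poppy
Level 4: cedar, fig
Level 5: moss
Full level-order sequence: elm, plum, ivy, daisy, sage, bay, rye, fern, fir, teak, rose, poppy, cedar, fig, moss.

ivy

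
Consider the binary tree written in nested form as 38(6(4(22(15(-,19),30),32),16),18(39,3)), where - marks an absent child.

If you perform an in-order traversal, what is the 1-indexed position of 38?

9

In-order visits the left subtree, then the node, then the right subtree.
At 38: go left to 6.
  At 6: go left to 4.
    At 4: go left to 22.
      At 22: go left to 15.
        At 15: no left child.
        Visit 15.
        At 15: go right to 19.
          19 is a leaf — visit 19.
      Visit 22.
      At 22: go right to 30.
        30 is a leaf — visit 30.
    Visit 4.
    At 4: go right to 32.
      32 is a leaf — visit 32.
  Visit 6.
  At 6: go right to 16.
    16 is a leaf — visit 16.
Visit 38.
At 38: go right to 18.
  At 18: go left to 39.
    39 is a leaf — visit 39.
  Visit 18.
  At 18: go right to 3.
    3 is a leaf — visit 3.
Full in-order sequence: 15, 19, 22, 30, 4, 32, 6, 16, 38, 39, 18, 3.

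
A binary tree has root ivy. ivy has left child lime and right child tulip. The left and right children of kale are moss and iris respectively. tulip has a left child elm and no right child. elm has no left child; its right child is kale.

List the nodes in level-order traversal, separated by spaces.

ivy lime tulip elm kale moss iris

Level-order visits nodes level by level from the root, left to right within each level.
Level 0: ivy
Level 1: lime, tulip
Level 2: elm
Level 3: kale
Level 4: moss, iris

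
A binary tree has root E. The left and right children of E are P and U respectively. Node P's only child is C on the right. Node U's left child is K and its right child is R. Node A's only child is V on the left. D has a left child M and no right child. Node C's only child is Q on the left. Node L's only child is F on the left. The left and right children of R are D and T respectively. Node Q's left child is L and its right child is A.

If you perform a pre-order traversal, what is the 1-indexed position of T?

Pre-order visits the node, then its left subtree, then its right subtree.
Visit E.
At E: go left to P.
  Visit P.
  At P: no left child.
  At P: go right to C.
    Visit C.
    At C: go left to Q.
      Visit Q.
      At Q: go left to L.
        Visit L.
        At L: go left to F.
          F is a leaf — visit F.
        At L: no right child.
      At Q: go right to A.
        Visit A.
        At A: go left to V.
          V is a leaf — visit V.
        At A: no right child.
    At C: no right child.
At E: go right to U.
  Visit U.
  At U: go left to K.
    K is a leaf — visit K.
  At U: go right to R.
    Visit R.
    At R: go left to D.
      Visit D.
      At D: go left to M.
        M is a leaf — visit M.
      At D: no right child.
    At R: go right to T.
      T is a leaf — visit T.
Full pre-order sequence: E, P, C, Q, L, F, A, V, U, K, R, D, M, T.

14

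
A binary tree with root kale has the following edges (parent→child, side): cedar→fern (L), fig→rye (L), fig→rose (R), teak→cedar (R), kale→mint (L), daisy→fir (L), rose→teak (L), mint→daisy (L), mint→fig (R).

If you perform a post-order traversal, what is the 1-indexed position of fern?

Post-order visits the left subtree, then the right subtree, then the node.
At kale: go left to mint.
  At mint: go left to daisy.
    At daisy: go left to fir.
      fir is a leaf — visit fir.
    At daisy: no right child.
    Visit daisy.
  At mint: go right to fig.
    At fig: go left to rye.
      rye is a leaf — visit rye.
    At fig: go right to rose.
      At rose: go left to teak.
        At teak: no left child.
        At teak: go right to cedar.
          At cedar: go left to fern.
            fern is a leaf — visit fern.
          At cedar: no right child.
          Visit cedar.
        Visit teak.
      At rose: no right child.
      Visit rose.
    Visit fig.
  Visit mint.
At kale: no right child.
Visit kale.
Full post-order sequence: fir, daisy, rye, fern, cedar, teak, rose, fig, mint, kale.

4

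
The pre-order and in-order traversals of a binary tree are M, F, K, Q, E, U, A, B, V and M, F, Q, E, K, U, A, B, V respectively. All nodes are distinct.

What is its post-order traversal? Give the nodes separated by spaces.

The first element of pre-order is the root; it splits in-order into left and right subtrees.
Root M: left subtree has 0 nodes { }, right has 8 {F, Q, E, K, U, A, B, V}.
  Root F: left subtree has 0 nodes { }, right has 7 {Q, E, K, U, A, B, V}.
    Root K: left subtree has 2 nodes {Q, E}, right has 4 {U, A, B, V}.
      Root Q: left subtree has 0 nodes { }, right has 1 {E}.
      Root U: left subtree has 0 nodes { }, right has 3 {A, B, V}.
        Root A: left subtree has 0 nodes { }, right has 2 {B, V}.
          Root B: left subtree has 0 nodes { }, right has 1 {V}.

E Q V B A U K F M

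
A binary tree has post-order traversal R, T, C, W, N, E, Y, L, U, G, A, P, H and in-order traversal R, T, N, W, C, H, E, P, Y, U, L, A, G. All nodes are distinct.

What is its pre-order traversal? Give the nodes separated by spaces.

The last element of post-order is the root; it splits in-order into left and right subtrees.
Root H: left subtree has 5 nodes {R, T, N, W, C}, right has 7 {E, P, Y, U, L, A, G}.
  Root N: left subtree has 2 nodes {R, T}, right has 2 {W, C}.
    Root T: left subtree has 1 node {R}, right has 0 { }.
    Root W: left subtree has 0 nodes { }, right has 1 {C}.
  Root P: left subtree has 1 node {E}, right has 5 {Y, U, L, A, G}.
    Root A: left subtree has 3 nodes {Y, U, L}, right has 1 {G}.
      Root U: left subtree has 1 node {Y}, right has 1 {L}.

H N T R W C P E A U Y L G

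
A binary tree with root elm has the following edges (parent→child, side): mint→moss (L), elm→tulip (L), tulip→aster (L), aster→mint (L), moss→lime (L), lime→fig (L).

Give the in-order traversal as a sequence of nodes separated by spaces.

fig lime moss mint aster tulip elm

In-order visits the left subtree, then the node, then the right subtree.
At elm: go left to tulip.
  At tulip: go left to aster.
    At aster: go left to mint.
      At mint: go left to moss.
        At moss: go left to lime.
          At lime: go left to fig.
            fig is a leaf — visit fig.
          Visit lime.
          At lime: no right child.
        Visit moss.
        At moss: no right child.
      Visit mint.
      At mint: no right child.
    Visit aster.
    At aster: no right child.
  Visit tulip.
  At tulip: no right child.
Visit elm.
At elm: no right child.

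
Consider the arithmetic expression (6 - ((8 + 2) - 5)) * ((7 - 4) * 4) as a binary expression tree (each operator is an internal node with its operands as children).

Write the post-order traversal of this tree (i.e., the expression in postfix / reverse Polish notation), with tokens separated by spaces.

Post-order on an expression tree gives postfix notation: for each operator, emit left operand, right operand, then the operator.

6 8 2 + 5 - - 7 4 - 4 * *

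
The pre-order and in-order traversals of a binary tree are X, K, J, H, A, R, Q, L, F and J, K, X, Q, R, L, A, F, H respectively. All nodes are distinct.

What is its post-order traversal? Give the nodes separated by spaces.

The first element of pre-order is the root; it splits in-order into left and right subtrees.
Root X: left subtree has 2 nodes {J, K}, right has 6 {Q, R, L, A, F, H}.
  Root K: left subtree has 1 node {J}, right has 0 { }.
  Root H: left subtree has 5 nodes {Q, R, L, A, F}, right has 0 { }.
    Root A: left subtree has 3 nodes {Q, R, L}, right has 1 {F}.
      Root R: left subtree has 1 node {Q}, right has 1 {L}.

J K Q L R F A H X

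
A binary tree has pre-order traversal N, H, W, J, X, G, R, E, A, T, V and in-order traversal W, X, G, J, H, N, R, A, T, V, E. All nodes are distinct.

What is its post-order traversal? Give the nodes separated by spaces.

G X J W H V T A E R N

The first element of pre-order is the root; it splits in-order into left and right subtrees.
Root N: left subtree has 5 nodes {W, X, G, J, H}, right has 5 {R, A, T, V, E}.
  Root H: left subtree has 4 nodes {W, X, G, J}, right has 0 { }.
    Root W: left subtree has 0 nodes { }, right has 3 {X, G, J}.
      Root J: left subtree has 2 nodes {X, G}, right has 0 { }.
        Root X: left subtree has 0 nodes { }, right has 1 {G}.
  Root R: left subtree has 0 nodes { }, right has 4 {A, T, V, E}.
    Root E: left subtree has 3 nodes {A, T, V}, right has 0 { }.
      Root A: left subtree has 0 nodes { }, right has 2 {T, V}.
        Root T: left subtree has 0 nodes { }, right has 1 {V}.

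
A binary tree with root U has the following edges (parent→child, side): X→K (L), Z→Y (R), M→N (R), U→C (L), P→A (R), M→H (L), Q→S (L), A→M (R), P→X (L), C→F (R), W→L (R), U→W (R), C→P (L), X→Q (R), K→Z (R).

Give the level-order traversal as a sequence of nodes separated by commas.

U, C, W, P, F, L, X, A, K, Q, M, Z, S, H, N, Y

Level-order visits nodes level by level from the root, left to right within each level.
Level 0: U
Level 1: C, W
Level 2: P, F, L
Level 3: X, A
Level 4: K, Q, M
Level 5: Z, S, H, N
Level 6: Y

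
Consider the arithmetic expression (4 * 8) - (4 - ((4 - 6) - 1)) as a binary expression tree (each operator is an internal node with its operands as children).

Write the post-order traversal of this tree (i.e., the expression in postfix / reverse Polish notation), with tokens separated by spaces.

Post-order on an expression tree gives postfix notation: for each operator, emit left operand, right operand, then the operator.

4 8 * 4 4 6 - 1 - - -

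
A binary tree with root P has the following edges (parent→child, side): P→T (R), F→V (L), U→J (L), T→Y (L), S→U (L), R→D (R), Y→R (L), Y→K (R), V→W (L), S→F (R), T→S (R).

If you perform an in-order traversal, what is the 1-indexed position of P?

In-order visits the left subtree, then the node, then the right subtree.
At P: no left child.
Visit P.
At P: go right to T.
  At T: go left to Y.
    At Y: go left to R.
      At R: no left child.
      Visit R.
      At R: go right to D.
        D is a leaf — visit D.
    Visit Y.
    At Y: go right to K.
      K is a leaf — visit K.
  Visit T.
  At T: go right to S.
    At S: go left to U.
      At U: go left to J.
        J is a leaf — visit J.
      Visit U.
      At U: no right child.
    Visit S.
    At S: go right to F.
      At F: go left to V.
        At V: go left to W.
          W is a leaf — visit W.
        Visit V.
        At V: no right child.
      Visit F.
      At F: no right child.
Full in-order sequence: P, R, D, Y, K, T, J, U, S, W, V, F.

1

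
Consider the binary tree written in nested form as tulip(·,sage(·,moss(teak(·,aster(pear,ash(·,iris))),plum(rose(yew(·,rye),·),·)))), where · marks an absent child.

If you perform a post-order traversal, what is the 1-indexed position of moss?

10

Post-order visits the left subtree, then the right subtree, then the node.
At tulip: no left child.
At tulip: go right to sage.
  At sage: no left child.
  At sage: go right to moss.
    At moss: go left to teak.
      At teak: no left child.
      At teak: go right to aster.
        At aster: go left to pear.
          pear is a leaf — visit pear.
        At aster: go right to ash.
          At ash: no left child.
          At ash: go right to iris.
            iris is a leaf — visit iris.
          Visit ash.
        Visit aster.
      Visit teak.
    At moss: go right to plum.
      At plum: go left to rose.
        At rose: go left to yew.
          At yew: no left child.
          At yew: go right to rye.
            rye is a leaf — visit rye.
          Visit yew.
        At rose: no right child.
        Visit rose.
      At plum: no right child.
      Visit plum.
    Visit moss.
  Visit sage.
Visit tulip.
Full post-order sequence: pear, iris, ash, aster, teak, rye, yew, rose, plum, moss, sage, tulip.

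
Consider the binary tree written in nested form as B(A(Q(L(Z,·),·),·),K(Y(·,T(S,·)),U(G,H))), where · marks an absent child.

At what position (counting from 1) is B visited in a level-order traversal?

Level-order visits nodes level by level from the root, left to right within each level.
Level 0: B
Level 1: A, K
Level 2: Q, Y, U
Level 3: L, T, G, H
Level 4: Z, S
Full level-order sequence: B, A, K, Q, Y, U, L, T, G, H, Z, S.

1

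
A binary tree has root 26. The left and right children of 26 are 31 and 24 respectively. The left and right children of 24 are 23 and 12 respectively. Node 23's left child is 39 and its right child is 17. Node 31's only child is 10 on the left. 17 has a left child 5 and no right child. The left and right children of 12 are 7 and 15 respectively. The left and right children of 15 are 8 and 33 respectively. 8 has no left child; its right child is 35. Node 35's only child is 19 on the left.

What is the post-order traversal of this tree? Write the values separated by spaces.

Post-order visits the left subtree, then the right subtree, then the node.
At 26: go left to 31.
  At 31: go left to 10.
    10 is a leaf — visit 10.
  At 31: no right child.
  Visit 31.
At 26: go right to 24.
  At 24: go left to 23.
    At 23: go left to 39.
      39 is a leaf — visit 39.
    At 23: go right to 17.
      At 17: go left to 5.
        5 is a leaf — visit 5.
      At 17: no right child.
      Visit 17.
    Visit 23.
  At 24: go right to 12.
    At 12: go left to 7.
      7 is a leaf — visit 7.
    At 12: go right to 15.
      At 15: go left to 8.
        At 8: no left child.
        At 8: go right to 35.
          At 35: go left to 19.
            19 is a leaf — visit 19.
          At 35: no right child.
          Visit 35.
        Visit 8.
      At 15: go right to 33.
        33 is a leaf — visit 33.
      Visit 15.
    Visit 12.
  Visit 24.
Visit 26.

10 31 39 5 17 23 7 19 35 8 33 15 12 24 26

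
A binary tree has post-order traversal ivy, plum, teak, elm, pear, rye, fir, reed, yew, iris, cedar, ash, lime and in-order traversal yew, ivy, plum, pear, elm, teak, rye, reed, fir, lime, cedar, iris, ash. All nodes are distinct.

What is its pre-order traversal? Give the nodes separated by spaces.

lime yew reed rye pear plum ivy elm teak fir ash cedar iris

The last element of post-order is the root; it splits in-order into left and right subtrees.
Root lime: left subtree has 9 nodes {yew, ivy, plum, pear, elm, teak, rye, reed, fir}, right has 3 {cedar, iris, ash}.
  Root yew: left subtree has 0 nodes { }, right has 8 {ivy, plum, pear, elm, teak, rye, reed, fir}.
    Root reed: left subtree has 6 nodes {ivy, plum, pear, elm, teak, rye}, right has 1 {fir}.
      Root rye: left subtree has 5 nodes {ivy, plum, pear, elm, teak}, right has 0 { }.
        Root pear: left subtree has 2 nodes {ivy, plum}, right has 2 {elm, teak}.
          Root plum: left subtree has 1 node {ivy}, right has 0 { }.
          Root elm: left subtree has 0 nodes { }, right has 1 {teak}.
  Root ash: left subtree has 2 nodes {cedar, iris}, right has 0 { }.
    Root cedar: left subtree has 0 nodes { }, right has 1 {iris}.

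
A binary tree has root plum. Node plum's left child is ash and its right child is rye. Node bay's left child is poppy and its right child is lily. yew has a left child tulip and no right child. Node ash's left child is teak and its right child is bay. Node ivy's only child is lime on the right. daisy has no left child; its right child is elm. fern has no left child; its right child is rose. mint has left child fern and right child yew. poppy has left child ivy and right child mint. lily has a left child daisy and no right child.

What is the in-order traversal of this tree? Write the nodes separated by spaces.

In-order visits the left subtree, then the node, then the right subtree.
At plum: go left to ash.
  At ash: go left to teak.
    teak is a leaf — visit teak.
  Visit ash.
  At ash: go right to bay.
    At bay: go left to poppy.
      At poppy: go left to ivy.
        At ivy: no left child.
        Visit ivy.
        At ivy: go right to lime.
          lime is a leaf — visit lime.
      Visit poppy.
      At poppy: go right to mint.
        At mint: go left to fern.
          At fern: no left child.
          Visit fern.
          At fern: go right to rose.
            rose is a leaf — visit rose.
        Visit mint.
        At mint: go right to yew.
          At yew: go left to tulip.
            tulip is a leaf — visit tulip.
          Visit yew.
          At yew: no right child.
    Visit bay.
    At bay: go right to lily.
      At lily: go left to daisy.
        At daisy: no left child.
        Visit daisy.
        At daisy: go right to elm.
          elm is a leaf — visit elm.
      Visit lily.
      At lily: no right child.
Visit plum.
At plum: go right to rye.
  rye is a leaf — visit rye.

teak ash ivy lime poppy fern rose mint tulip yew bay daisy elm lily plum rye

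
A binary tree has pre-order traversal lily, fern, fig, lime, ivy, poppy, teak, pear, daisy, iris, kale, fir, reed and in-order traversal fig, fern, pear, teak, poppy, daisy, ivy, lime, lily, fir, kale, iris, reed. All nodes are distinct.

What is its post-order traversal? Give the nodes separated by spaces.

fig pear teak daisy poppy ivy lime fern fir kale reed iris lily

The first element of pre-order is the root; it splits in-order into left and right subtrees.
Root lily: left subtree has 8 nodes {fig, fern, pear, teak, poppy, daisy, ivy, lime}, right has 4 {fir, kale, iris, reed}.
  Root fern: left subtree has 1 node {fig}, right has 6 {pear, teak, poppy, daisy, ivy, lime}.
    Root lime: left subtree has 5 nodes {pear, teak, poppy, daisy, ivy}, right has 0 { }.
      Root ivy: left subtree has 4 nodes {pear, teak, poppy, daisy}, right has 0 { }.
        Root poppy: left subtree has 2 nodes {pear, teak}, right has 1 {daisy}.
          Root teak: left subtree has 1 node {pear}, right has 0 { }.
  Root iris: left subtree has 2 nodes {fir, kale}, right has 1 {reed}.
    Root kale: left subtree has 1 node {fir}, right has 0 { }.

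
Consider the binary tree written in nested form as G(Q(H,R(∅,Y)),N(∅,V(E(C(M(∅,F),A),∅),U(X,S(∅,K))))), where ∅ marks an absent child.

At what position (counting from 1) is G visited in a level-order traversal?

Level-order visits nodes level by level from the root, left to right within each level.
Level 0: G
Level 1: Q, N
Level 2: H, R, V
Level 3: Y, E, U
Level 4: C, X, S
Level 5: M, A, K
Level 6: F
Full level-order sequence: G, Q, N, H, R, V, Y, E, U, C, X, S, M, A, K, F.

1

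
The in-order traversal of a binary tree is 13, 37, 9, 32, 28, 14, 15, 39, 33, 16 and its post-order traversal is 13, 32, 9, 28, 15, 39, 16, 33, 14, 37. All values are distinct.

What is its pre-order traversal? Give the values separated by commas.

37, 13, 14, 28, 9, 32, 33, 39, 15, 16

The last element of post-order is the root; it splits in-order into left and right subtrees.
Root 37: left subtree has 1 node {13}, right has 8 {9, 32, 28, 14, 15, 39, 33, 16}.
  Root 14: left subtree has 3 nodes {9, 32, 28}, right has 4 {15, 39, 33, 16}.
    Root 28: left subtree has 2 nodes {9, 32}, right has 0 { }.
      Root 9: left subtree has 0 nodes { }, right has 1 {32}.
    Root 33: left subtree has 2 nodes {15, 39}, right has 1 {16}.
      Root 39: left subtree has 1 node {15}, right has 0 { }.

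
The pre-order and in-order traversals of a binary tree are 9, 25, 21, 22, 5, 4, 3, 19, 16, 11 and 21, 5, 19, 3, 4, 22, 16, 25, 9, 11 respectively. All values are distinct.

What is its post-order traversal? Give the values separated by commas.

19, 3, 4, 5, 16, 22, 21, 25, 11, 9

The first element of pre-order is the root; it splits in-order into left and right subtrees.
Root 9: left subtree has 8 nodes {21, 5, 19, 3, 4, 22, 16, 25}, right has 1 {11}.
  Root 25: left subtree has 7 nodes {21, 5, 19, 3, 4, 22, 16}, right has 0 { }.
    Root 21: left subtree has 0 nodes { }, right has 6 {5, 19, 3, 4, 22, 16}.
      Root 22: left subtree has 4 nodes {5, 19, 3, 4}, right has 1 {16}.
        Root 5: left subtree has 0 nodes { }, right has 3 {19, 3, 4}.
          Root 4: left subtree has 2 nodes {19, 3}, right has 0 { }.
            Root 3: left subtree has 1 node {19}, right has 0 { }.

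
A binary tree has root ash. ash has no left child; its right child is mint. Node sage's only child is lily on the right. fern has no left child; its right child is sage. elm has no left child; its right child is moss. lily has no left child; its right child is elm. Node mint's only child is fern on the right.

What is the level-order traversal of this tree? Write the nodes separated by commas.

ash, mint, fern, sage, lily, elm, moss

Level-order visits nodes level by level from the root, left to right within each level.
Level 0: ash
Level 1: mint
Level 2: fern
Level 3: sage
Level 4: lily
Level 5: elm
Level 6: moss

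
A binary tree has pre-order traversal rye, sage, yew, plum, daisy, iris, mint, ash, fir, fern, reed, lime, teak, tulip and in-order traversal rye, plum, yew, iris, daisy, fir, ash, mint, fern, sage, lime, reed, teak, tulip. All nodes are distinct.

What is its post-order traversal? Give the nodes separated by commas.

plum, iris, fir, ash, fern, mint, daisy, yew, lime, tulip, teak, reed, sage, rye

The first element of pre-order is the root; it splits in-order into left and right subtrees.
Root rye: left subtree has 0 nodes { }, right has 13 {plum, yew, iris, daisy, fir, ash, mint, fern, sage, lime, reed, teak, tulip}.
  Root sage: left subtree has 8 nodes {plum, yew, iris, daisy, fir, ash, mint, fern}, right has 4 {lime, reed, teak, tulip}.
    Root yew: left subtree has 1 node {plum}, right has 6 {iris, daisy, fir, ash, mint, fern}.
      Root daisy: left subtree has 1 node {iris}, right has 4 {fir, ash, mint, fern}.
        Root mint: left subtree has 2 nodes {fir, ash}, right has 1 {fern}.
          Root ash: left subtree has 1 node {fir}, right has 0 { }.
    Root reed: left subtree has 1 node {lime}, right has 2 {teak, tulip}.
      Root teak: left subtree has 0 nodes { }, right has 1 {tulip}.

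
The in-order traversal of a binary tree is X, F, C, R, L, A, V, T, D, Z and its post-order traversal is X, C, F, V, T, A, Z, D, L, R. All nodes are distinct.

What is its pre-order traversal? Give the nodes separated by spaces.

The last element of post-order is the root; it splits in-order into left and right subtrees.
Root R: left subtree has 3 nodes {X, F, C}, right has 6 {L, A, V, T, D, Z}.
  Root F: left subtree has 1 node {X}, right has 1 {C}.
  Root L: left subtree has 0 nodes { }, right has 5 {A, V, T, D, Z}.
    Root D: left subtree has 3 nodes {A, V, T}, right has 1 {Z}.
      Root A: left subtree has 0 nodes { }, right has 2 {V, T}.
        Root T: left subtree has 1 node {V}, right has 0 { }.

R F X C L D A T V Z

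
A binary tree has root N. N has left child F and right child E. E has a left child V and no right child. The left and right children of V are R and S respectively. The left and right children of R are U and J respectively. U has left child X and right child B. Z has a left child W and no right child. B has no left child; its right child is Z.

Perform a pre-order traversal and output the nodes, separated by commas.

N, F, E, V, R, U, X, B, Z, W, J, S

Pre-order visits the node, then its left subtree, then its right subtree.
Visit N.
At N: go left to F.
  F is a leaf — visit F.
At N: go right to E.
  Visit E.
  At E: go left to V.
    Visit V.
    At V: go left to R.
      Visit R.
      At R: go left to U.
        Visit U.
        At U: go left to X.
          X is a leaf — visit X.
        At U: go right to B.
          Visit B.
          At B: no left child.
          At B: go right to Z.
            Visit Z.
            At Z: go left to W.
              W is a leaf — visit W.
            At Z: no right child.
      At R: go right to J.
        J is a leaf — visit J.
    At V: go right to S.
      S is a leaf — visit S.
  At E: no right child.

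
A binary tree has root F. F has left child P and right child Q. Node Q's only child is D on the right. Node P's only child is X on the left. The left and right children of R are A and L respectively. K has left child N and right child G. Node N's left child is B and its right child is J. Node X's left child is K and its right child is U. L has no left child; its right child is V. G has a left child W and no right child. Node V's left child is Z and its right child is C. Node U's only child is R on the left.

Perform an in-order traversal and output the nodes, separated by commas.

B, N, J, K, W, G, X, A, R, L, Z, V, C, U, P, F, Q, D

In-order visits the left subtree, then the node, then the right subtree.
At F: go left to P.
  At P: go left to X.
    At X: go left to K.
      At K: go left to N.
        At N: go left to B.
          B is a leaf — visit B.
        Visit N.
        At N: go right to J.
          J is a leaf — visit J.
      Visit K.
      At K: go right to G.
        At G: go left to W.
          W is a leaf — visit W.
        Visit G.
        At G: no right child.
    Visit X.
    At X: go right to U.
      At U: go left to R.
        At R: go left to A.
          A is a leaf — visit A.
        Visit R.
        At R: go right to L.
          At L: no left child.
          Visit L.
          At L: go right to V.
            At V: go left to Z.
              Z is a leaf — visit Z.
            Visit V.
            At V: go right to C.
              C is a leaf — visit C.
      Visit U.
      At U: no right child.
  Visit P.
  At P: no right child.
Visit F.
At F: go right to Q.
  At Q: no left child.
  Visit Q.
  At Q: go right to D.
    D is a leaf — visit D.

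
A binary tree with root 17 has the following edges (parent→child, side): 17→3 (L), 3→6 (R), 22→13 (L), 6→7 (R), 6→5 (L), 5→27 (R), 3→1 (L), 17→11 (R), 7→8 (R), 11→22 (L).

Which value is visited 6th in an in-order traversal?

In-order visits the left subtree, then the node, then the right subtree.
At 17: go left to 3.
  At 3: go left to 1.
    1 is a leaf — visit 1.
  Visit 3.
  At 3: go right to 6.
    At 6: go left to 5.
      At 5: no left child.
      Visit 5.
      At 5: go right to 27.
        27 is a leaf — visit 27.
    Visit 6.
    At 6: go right to 7.
      At 7: no left child.
      Visit 7.
      At 7: go right to 8.
        8 is a leaf — visit 8.
Visit 17.
At 17: go right to 11.
  At 11: go left to 22.
    At 22: go left to 13.
      13 is a leaf — visit 13.
    Visit 22.
    At 22: no right child.
  Visit 11.
  At 11: no right child.
Full in-order sequence: 1, 3, 5, 27, 6, 7, 8, 17, 13, 22, 11.

7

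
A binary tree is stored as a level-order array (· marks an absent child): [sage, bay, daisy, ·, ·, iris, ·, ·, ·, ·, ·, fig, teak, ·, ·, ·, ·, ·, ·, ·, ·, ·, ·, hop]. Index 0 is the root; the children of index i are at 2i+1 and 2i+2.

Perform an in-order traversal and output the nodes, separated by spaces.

bay sage hop fig iris teak daisy

In-order visits the left subtree, then the node, then the right subtree.
At sage: go left to bay.
  bay is a leaf — visit bay.
Visit sage.
At sage: go right to daisy.
  At daisy: go left to iris.
    At iris: go left to fig.
      At fig: go left to hop.
        hop is a leaf — visit hop.
      Visit fig.
      At fig: no right child.
    Visit iris.
    At iris: go right to teak.
      teak is a leaf — visit teak.
  Visit daisy.
  At daisy: no right child.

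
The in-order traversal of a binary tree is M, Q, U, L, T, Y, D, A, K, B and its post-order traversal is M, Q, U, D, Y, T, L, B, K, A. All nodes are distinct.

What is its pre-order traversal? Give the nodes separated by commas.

A, L, U, Q, M, T, Y, D, K, B

The last element of post-order is the root; it splits in-order into left and right subtrees.
Root A: left subtree has 7 nodes {M, Q, U, L, T, Y, D}, right has 2 {K, B}.
  Root L: left subtree has 3 nodes {M, Q, U}, right has 3 {T, Y, D}.
    Root U: left subtree has 2 nodes {M, Q}, right has 0 { }.
      Root Q: left subtree has 1 node {M}, right has 0 { }.
    Root T: left subtree has 0 nodes { }, right has 2 {Y, D}.
      Root Y: left subtree has 0 nodes { }, right has 1 {D}.
  Root K: left subtree has 0 nodes { }, right has 1 {B}.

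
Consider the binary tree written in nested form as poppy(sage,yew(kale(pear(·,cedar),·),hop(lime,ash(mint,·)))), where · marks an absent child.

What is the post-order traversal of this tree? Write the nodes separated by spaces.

sage cedar pear kale lime mint ash hop yew poppy

Post-order visits the left subtree, then the right subtree, then the node.
At poppy: go left to sage.
  sage is a leaf — visit sage.
At poppy: go right to yew.
  At yew: go left to kale.
    At kale: go left to pear.
      At pear: no left child.
      At pear: go right to cedar.
        cedar is a leaf — visit cedar.
      Visit pear.
    At kale: no right child.
    Visit kale.
  At yew: go right to hop.
    At hop: go left to lime.
      lime is a leaf — visit lime.
    At hop: go right to ash.
      At ash: go left to mint.
        mint is a leaf — visit mint.
      At ash: no right child.
      Visit ash.
    Visit hop.
  Visit yew.
Visit poppy.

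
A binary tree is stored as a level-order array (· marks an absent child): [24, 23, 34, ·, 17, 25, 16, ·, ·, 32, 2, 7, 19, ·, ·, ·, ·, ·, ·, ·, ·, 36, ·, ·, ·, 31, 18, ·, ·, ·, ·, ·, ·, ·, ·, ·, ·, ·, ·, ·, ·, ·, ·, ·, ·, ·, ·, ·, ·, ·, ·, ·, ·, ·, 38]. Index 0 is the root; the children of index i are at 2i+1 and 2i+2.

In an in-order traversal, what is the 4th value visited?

In-order visits the left subtree, then the node, then the right subtree.
At 24: go left to 23.
  At 23: no left child.
  Visit 23.
  At 23: go right to 17.
    At 17: go left to 32.
      32 is a leaf — visit 32.
    Visit 17.
    At 17: go right to 2.
      At 2: go left to 36.
        36 is a leaf — visit 36.
      Visit 2.
      At 2: no right child.
Visit 24.
At 24: go right to 34.
  At 34: go left to 25.
    At 25: go left to 7.
      7 is a leaf — visit 7.
    Visit 25.
    At 25: go right to 19.
      At 19: go left to 31.
        31 is a leaf — visit 31.
      Visit 19.
      At 19: go right to 18.
        At 18: no left child.
        Visit 18.
        At 18: go right to 38.
          38 is a leaf — visit 38.
  Visit 34.
  At 34: go right to 16.
    16 is a leaf — visit 16.
Full in-order sequence: 23, 32, 17, 36, 2, 24, 7, 25, 31, 19, 18, 38, 34, 16.

36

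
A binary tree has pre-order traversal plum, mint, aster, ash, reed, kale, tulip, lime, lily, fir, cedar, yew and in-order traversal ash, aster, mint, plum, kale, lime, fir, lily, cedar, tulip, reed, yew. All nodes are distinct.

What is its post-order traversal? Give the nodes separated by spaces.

The first element of pre-order is the root; it splits in-order into left and right subtrees.
Root plum: left subtree has 3 nodes {ash, aster, mint}, right has 8 {kale, lime, fir, lily, cedar, tulip, reed, yew}.
  Root mint: left subtree has 2 nodes {ash, aster}, right has 0 { }.
    Root aster: left subtree has 1 node {ash}, right has 0 { }.
  Root reed: left subtree has 6 nodes {kale, lime, fir, lily, cedar, tulip}, right has 1 {yew}.
    Root kale: left subtree has 0 nodes { }, right has 5 {lime, fir, lily, cedar, tulip}.
      Root tulip: left subtree has 4 nodes {lime, fir, lily, cedar}, right has 0 { }.
        Root lime: left subtree has 0 nodes { }, right has 3 {fir, lily, cedar}.
          Root lily: left subtree has 1 node {fir}, right has 1 {cedar}.

ash aster mint fir cedar lily lime tulip kale yew reed plum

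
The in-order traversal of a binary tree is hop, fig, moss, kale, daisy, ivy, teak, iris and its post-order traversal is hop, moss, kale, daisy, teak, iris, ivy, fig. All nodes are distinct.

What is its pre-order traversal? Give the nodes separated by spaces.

The last element of post-order is the root; it splits in-order into left and right subtrees.
Root fig: left subtree has 1 node {hop}, right has 6 {moss, kale, daisy, ivy, teak, iris}.
  Root ivy: left subtree has 3 nodes {moss, kale, daisy}, right has 2 {teak, iris}.
    Root daisy: left subtree has 2 nodes {moss, kale}, right has 0 { }.
      Root kale: left subtree has 1 node {moss}, right has 0 { }.
    Root iris: left subtree has 1 node {teak}, right has 0 { }.

fig hop ivy daisy kale moss iris teak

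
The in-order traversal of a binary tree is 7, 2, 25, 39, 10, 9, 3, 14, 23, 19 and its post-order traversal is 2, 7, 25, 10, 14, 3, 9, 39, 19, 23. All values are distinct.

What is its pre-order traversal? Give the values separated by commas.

The last element of post-order is the root; it splits in-order into left and right subtrees.
Root 23: left subtree has 8 nodes {7, 2, 25, 39, 10, 9, 3, 14}, right has 1 {19}.
  Root 39: left subtree has 3 nodes {7, 2, 25}, right has 4 {10, 9, 3, 14}.
    Root 25: left subtree has 2 nodes {7, 2}, right has 0 { }.
      Root 7: left subtree has 0 nodes { }, right has 1 {2}.
    Root 9: left subtree has 1 node {10}, right has 2 {3, 14}.
      Root 3: left subtree has 0 nodes { }, right has 1 {14}.

23, 39, 25, 7, 2, 9, 10, 3, 14, 19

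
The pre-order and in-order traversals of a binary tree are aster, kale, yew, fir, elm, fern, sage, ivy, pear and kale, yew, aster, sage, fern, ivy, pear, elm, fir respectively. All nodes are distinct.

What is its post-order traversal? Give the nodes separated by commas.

yew, kale, sage, pear, ivy, fern, elm, fir, aster

The first element of pre-order is the root; it splits in-order into left and right subtrees.
Root aster: left subtree has 2 nodes {kale, yew}, right has 6 {sage, fern, ivy, pear, elm, fir}.
  Root kale: left subtree has 0 nodes { }, right has 1 {yew}.
  Root fir: left subtree has 5 nodes {sage, fern, ivy, pear, elm}, right has 0 { }.
    Root elm: left subtree has 4 nodes {sage, fern, ivy, pear}, right has 0 { }.
      Root fern: left subtree has 1 node {sage}, right has 2 {ivy, pear}.
        Root ivy: left subtree has 0 nodes { }, right has 1 {pear}.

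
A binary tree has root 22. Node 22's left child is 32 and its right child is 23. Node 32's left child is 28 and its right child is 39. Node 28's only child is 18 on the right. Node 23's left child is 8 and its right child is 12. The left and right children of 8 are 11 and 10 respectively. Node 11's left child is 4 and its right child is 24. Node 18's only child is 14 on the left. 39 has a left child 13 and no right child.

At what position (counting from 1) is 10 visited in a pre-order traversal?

Pre-order visits the node, then its left subtree, then its right subtree.
Visit 22.
At 22: go left to 32.
  Visit 32.
  At 32: go left to 28.
    Visit 28.
    At 28: no left child.
    At 28: go right to 18.
      Visit 18.
      At 18: go left to 14.
        14 is a leaf — visit 14.
      At 18: no right child.
  At 32: go right to 39.
    Visit 39.
    At 39: go left to 13.
      13 is a leaf — visit 13.
    At 39: no right child.
At 22: go right to 23.
  Visit 23.
  At 23: go left to 8.
    Visit 8.
    At 8: go left to 11.
      Visit 11.
      At 11: go left to 4.
        4 is a leaf — visit 4.
      At 11: go right to 24.
        24 is a leaf — visit 24.
    At 8: go right to 10.
      10 is a leaf — visit 10.
  At 23: go right to 12.
    12 is a leaf — visit 12.
Full pre-order sequence: 22, 32, 28, 18, 14, 39, 13, 23, 8, 11, 4, 24, 10, 12.

13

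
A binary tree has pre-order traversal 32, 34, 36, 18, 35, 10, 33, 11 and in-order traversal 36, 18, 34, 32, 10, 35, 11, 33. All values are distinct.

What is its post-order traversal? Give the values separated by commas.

18, 36, 34, 10, 11, 33, 35, 32

The first element of pre-order is the root; it splits in-order into left and right subtrees.
Root 32: left subtree has 3 nodes {36, 18, 34}, right has 4 {10, 35, 11, 33}.
  Root 34: left subtree has 2 nodes {36, 18}, right has 0 { }.
    Root 36: left subtree has 0 nodes { }, right has 1 {18}.
  Root 35: left subtree has 1 node {10}, right has 2 {11, 33}.
    Root 33: left subtree has 1 node {11}, right has 0 { }.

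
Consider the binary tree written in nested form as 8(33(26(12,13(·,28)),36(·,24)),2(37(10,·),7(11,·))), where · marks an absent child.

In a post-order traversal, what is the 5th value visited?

24

Post-order visits the left subtree, then the right subtree, then the node.
At 8: go left to 33.
  At 33: go left to 26.
    At 26: go left to 12.
      12 is a leaf — visit 12.
    At 26: go right to 13.
      At 13: no left child.
      At 13: go right to 28.
        28 is a leaf — visit 28.
      Visit 13.
    Visit 26.
  At 33: go right to 36.
    At 36: no left child.
    At 36: go right to 24.
      24 is a leaf — visit 24.
    Visit 36.
  Visit 33.
At 8: go right to 2.
  At 2: go left to 37.
    At 37: go left to 10.
      10 is a leaf — visit 10.
    At 37: no right child.
    Visit 37.
  At 2: go right to 7.
    At 7: go left to 11.
      11 is a leaf — visit 11.
    At 7: no right child.
    Visit 7.
  Visit 2.
Visit 8.
Full post-order sequence: 12, 28, 13, 26, 24, 36, 33, 10, 37, 11, 7, 2, 8.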